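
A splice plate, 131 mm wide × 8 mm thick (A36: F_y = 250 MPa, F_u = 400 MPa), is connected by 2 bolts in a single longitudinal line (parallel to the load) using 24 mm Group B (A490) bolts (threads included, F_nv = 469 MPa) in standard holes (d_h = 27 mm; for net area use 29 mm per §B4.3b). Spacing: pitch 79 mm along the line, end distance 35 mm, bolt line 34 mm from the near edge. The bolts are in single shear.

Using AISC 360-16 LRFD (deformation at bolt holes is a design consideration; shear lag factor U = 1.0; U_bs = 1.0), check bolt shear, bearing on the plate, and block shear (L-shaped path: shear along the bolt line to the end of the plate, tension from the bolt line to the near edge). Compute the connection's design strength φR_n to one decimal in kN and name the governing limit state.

Bolt shear: A_b = π(24)²/4 = 452.39 mm². φR_n = 0.75 × 469 × 452.39 × 2 × 1 = 318.3 kN.
Bearing (8 mm plate, F_u = 400 MPa): end bolts L_c = 35 − 27/2 = 21.5, R_n = min(1.2×21.5×8×400, 2.4×24×8×400) = 82.56 kN/bolt; interior L_c = 79 − 27 = 52, R_n = 184.32 kN/bolt. φR_n = 0.75 × (1×82.56 + 1×184.32) = 200.2 kN.
Block shear: shear path 1×[35+1×79] = 1×114 mm, A_gv = 912, A_nv = 1×(114 − 1.5×29)×8 = 564 mm²; tension to near edge: (34 − 0.5×29)×8 = 156 mm². R_n = min(0.6×400×564, 0.6×250×912) + 1.0×400×156 = min(135.36, 136.8) + 62.4 = 197.76 kN. φR_n = 0.75 × 197.76 = 148.3 kN.
Governing: min(318.3, 200.2, 148.3) = 148.3 kN → block shear.

148.3 kN (block shear governs)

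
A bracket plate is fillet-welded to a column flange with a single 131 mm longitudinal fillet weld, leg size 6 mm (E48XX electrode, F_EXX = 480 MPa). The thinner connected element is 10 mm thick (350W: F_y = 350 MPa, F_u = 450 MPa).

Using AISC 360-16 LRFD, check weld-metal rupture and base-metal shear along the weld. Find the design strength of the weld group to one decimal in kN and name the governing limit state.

Weld metal: throat = 0.707×6 = 4.242 mm, L = 131 mm. φR_n = 0.75 × 0.6 × 480 × 4.242 × 131 = 120.0 kN.
Base metal shear (10 mm plate): yield φR_n = 1.0×0.6×350×10×131 = 275.1 kN; rupture φR_n = 0.75×0.6×450×10×131 = 265.3 kN; take 265.3 kN (rupture).
Governing: min(120.0, 265.3) = 120.0 kN → weld metal.

120.0 kN (weld metal governs)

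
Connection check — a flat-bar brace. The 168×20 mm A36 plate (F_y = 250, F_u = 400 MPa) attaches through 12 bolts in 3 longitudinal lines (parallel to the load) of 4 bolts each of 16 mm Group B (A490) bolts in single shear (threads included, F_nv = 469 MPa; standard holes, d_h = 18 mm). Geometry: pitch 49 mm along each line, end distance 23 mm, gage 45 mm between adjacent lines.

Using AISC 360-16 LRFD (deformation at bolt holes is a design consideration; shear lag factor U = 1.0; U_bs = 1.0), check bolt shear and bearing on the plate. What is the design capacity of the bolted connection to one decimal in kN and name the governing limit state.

Bolt shear: A_b = π(16)²/4 = 201.06 mm². φR_n = 0.75 × 469 × 201.06 × 12 × 1 = 848.7 kN.
Bearing (20 mm plate, F_u = 400 MPa): end bolts L_c = 23 − 18/2 = 14, R_n = min(1.2×14×20×400, 2.4×16×20×400) = 134.4 kN/bolt; interior L_c = 49 − 18 = 31, R_n = 297.6 kN/bolt. φR_n = 0.75 × (3×134.4 + 9×297.6) = 2311.2 kN.
Governing: min(848.7, 2311.2) = 848.7 kN → bolt shear.

848.7 kN (bolt shear governs)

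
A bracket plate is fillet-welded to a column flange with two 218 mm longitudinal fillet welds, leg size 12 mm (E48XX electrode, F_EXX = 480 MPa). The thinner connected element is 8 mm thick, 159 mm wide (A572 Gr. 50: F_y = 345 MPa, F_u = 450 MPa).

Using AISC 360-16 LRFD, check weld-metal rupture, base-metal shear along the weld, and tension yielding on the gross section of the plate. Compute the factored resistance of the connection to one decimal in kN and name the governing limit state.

395.0 kN (gross-section yield governs)

Weld metal: throat = 0.707×12 = 8.484 mm, L = 2×218 = 436 mm. φR_n = 0.75 × 0.6 × 480 × 8.484 × 436 = 799.0 kN.
Base metal shear (8 mm plate): yield φR_n = 1.0×0.6×345×8×436 = 722.0 kN; rupture φR_n = 0.75×0.6×450×8×436 = 706.3 kN; take 706.3 kN (rupture).
Tension yield (gross): A_g = 159×8 = 1272 mm². φR_n = 0.90 × 345 × 1272 = 395.0 kN.
Governing: min(799.0, 706.3, 395.0) = 395.0 kN → gross-section yield.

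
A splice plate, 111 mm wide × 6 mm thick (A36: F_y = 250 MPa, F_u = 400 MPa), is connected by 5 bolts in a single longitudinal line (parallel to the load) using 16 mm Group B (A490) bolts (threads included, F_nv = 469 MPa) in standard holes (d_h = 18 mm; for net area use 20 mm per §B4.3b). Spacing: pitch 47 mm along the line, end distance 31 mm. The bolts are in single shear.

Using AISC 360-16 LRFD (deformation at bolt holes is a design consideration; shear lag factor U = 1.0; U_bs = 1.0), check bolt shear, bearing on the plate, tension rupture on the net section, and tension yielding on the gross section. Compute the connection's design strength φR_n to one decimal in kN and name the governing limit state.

149.9 kN (gross-section yield governs)

Bolt shear: A_b = π(16)²/4 = 201.06 mm². φR_n = 0.75 × 469 × 201.06 × 5 × 1 = 353.6 kN.
Bearing (6 mm plate, F_u = 400 MPa): end bolts L_c = 31 − 18/2 = 22, R_n = min(1.2×22×6×400, 2.4×16×6×400) = 63.36 kN/bolt; interior L_c = 47 − 18 = 29, R_n = 83.52 kN/bolt. φR_n = 0.75 × (1×63.36 + 4×83.52) = 298.1 kN.
Tension rupture (net): A_n = (111 − 1×20)×6 = 546 mm² (U = 1.0, A_e = A_n). φR_n = 0.75 × 400 × 546 = 163.8 kN.
Tension yield (gross): A_g = 111×6 = 666 mm². φR_n = 0.90 × 250 × 666 = 149.9 kN.
Governing: min(353.6, 298.1, 163.8, 149.9) = 149.9 kN → gross-section yield.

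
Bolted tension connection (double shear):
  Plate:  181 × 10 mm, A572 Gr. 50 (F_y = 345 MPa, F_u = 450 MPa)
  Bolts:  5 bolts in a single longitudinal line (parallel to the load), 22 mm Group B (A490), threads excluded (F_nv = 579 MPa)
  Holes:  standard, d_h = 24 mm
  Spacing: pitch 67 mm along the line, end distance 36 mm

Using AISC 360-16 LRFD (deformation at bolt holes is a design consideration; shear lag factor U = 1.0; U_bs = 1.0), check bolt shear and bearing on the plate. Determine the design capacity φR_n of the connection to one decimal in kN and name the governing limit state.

Bolt shear: A_b = π(22)²/4 = 380.13 mm². φR_n = 0.75 × 579 × 380.13 × 5 × 2 = 1650.7 kN.
Bearing (10 mm plate, F_u = 450 MPa): end bolts L_c = 36 − 24/2 = 24, R_n = min(1.2×24×10×450, 2.4×22×10×450) = 129.6 kN/bolt; interior L_c = 67 − 24 = 43, R_n = 232.2 kN/bolt. φR_n = 0.75 × (1×129.6 + 4×232.2) = 793.8 kN.
Governing: min(1650.7, 793.8) = 793.8 kN → bearing.

793.8 kN (bearing governs)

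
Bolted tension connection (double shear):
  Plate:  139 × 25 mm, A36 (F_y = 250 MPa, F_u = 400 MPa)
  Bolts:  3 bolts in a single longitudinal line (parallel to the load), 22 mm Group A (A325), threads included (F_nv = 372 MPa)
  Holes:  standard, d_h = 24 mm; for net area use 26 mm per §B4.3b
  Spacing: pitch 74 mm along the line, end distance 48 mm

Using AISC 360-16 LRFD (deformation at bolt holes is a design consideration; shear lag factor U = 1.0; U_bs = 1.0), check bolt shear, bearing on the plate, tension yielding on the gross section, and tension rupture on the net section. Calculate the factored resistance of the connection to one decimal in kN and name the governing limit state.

Bolt shear: A_b = π(22)²/4 = 380.13 mm². φR_n = 0.75 × 372 × 380.13 × 3 × 2 = 636.3 kN.
Bearing (25 mm plate, F_u = 400 MPa): end bolts L_c = 48 − 24/2 = 36, R_n = min(1.2×36×25×400, 2.4×22×25×400) = 432 kN/bolt; interior L_c = 74 − 24 = 50, R_n = 528 kN/bolt. φR_n = 0.75 × (1×432 + 2×528) = 1116.0 kN.
Tension yield (gross): A_g = 139×25 = 3475 mm². φR_n = 0.90 × 250 × 3475 = 781.9 kN.
Tension rupture (net): A_n = (139 − 1×26)×25 = 2825 mm² (U = 1.0, A_e = A_n). φR_n = 0.75 × 400 × 2825 = 847.5 kN.
Governing: min(636.3, 1116.0, 781.9, 847.5) = 636.3 kN → bolt shear.

636.3 kN (bolt shear governs)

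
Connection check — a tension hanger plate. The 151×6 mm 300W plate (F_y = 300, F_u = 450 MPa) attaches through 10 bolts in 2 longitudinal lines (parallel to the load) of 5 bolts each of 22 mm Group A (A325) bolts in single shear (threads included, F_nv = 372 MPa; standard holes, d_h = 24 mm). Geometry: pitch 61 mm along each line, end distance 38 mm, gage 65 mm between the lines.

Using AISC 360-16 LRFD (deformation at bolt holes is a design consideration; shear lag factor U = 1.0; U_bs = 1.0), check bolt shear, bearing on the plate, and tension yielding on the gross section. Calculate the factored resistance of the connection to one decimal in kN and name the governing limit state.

244.6 kN (gross-section yield governs)

Bolt shear: A_b = π(22)²/4 = 380.13 mm². φR_n = 0.75 × 372 × 380.13 × 10 × 1 = 1060.6 kN.
Bearing (6 mm plate, F_u = 450 MPa): end bolts L_c = 38 − 24/2 = 26, R_n = min(1.2×26×6×450, 2.4×22×6×450) = 84.24 kN/bolt; interior L_c = 61 − 24 = 37, R_n = 119.88 kN/bolt. φR_n = 0.75 × (2×84.24 + 8×119.88) = 845.6 kN.
Tension yield (gross): A_g = 151×6 = 906 mm². φR_n = 0.90 × 300 × 906 = 244.6 kN.
Governing: min(1060.6, 845.6, 244.6) = 244.6 kN → gross-section yield.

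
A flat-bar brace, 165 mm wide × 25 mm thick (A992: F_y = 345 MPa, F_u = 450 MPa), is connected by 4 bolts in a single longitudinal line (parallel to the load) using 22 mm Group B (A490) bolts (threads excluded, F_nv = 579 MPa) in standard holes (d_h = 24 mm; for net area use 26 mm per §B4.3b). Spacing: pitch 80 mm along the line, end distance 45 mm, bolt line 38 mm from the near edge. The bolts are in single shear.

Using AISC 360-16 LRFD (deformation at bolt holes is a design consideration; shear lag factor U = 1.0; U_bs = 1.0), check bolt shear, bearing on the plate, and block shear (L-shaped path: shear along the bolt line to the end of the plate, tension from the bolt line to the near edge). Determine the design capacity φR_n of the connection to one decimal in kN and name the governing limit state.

Bolt shear: A_b = π(22)²/4 = 380.13 mm². φR_n = 0.75 × 579 × 380.13 × 4 × 1 = 660.3 kN.
Bearing (25 mm plate, F_u = 450 MPa): end bolts L_c = 45 − 24/2 = 33, R_n = min(1.2×33×25×450, 2.4×22×25×450) = 445.5 kN/bolt; interior L_c = 80 − 24 = 56, R_n = 594 kN/bolt. φR_n = 0.75 × (1×445.5 + 3×594) = 1670.6 kN.
Block shear: shear path 1×[45+3×80] = 1×285 mm, A_gv = 7125, A_nv = 1×(285 − 3.5×26)×25 = 4850 mm²; tension to near edge: (38 − 0.5×26)×25 = 625 mm². R_n = min(0.6×450×4850, 0.6×345×7125) + 1.0×450×625 = min(1309.5, 1474.9) + 281.25 = 1590.8 kN. φR_n = 0.75 × 1590.8 = 1193.1 kN.
Governing: min(660.3, 1670.6, 1193.1) = 660.3 kN → bolt shear.

660.3 kN (bolt shear governs)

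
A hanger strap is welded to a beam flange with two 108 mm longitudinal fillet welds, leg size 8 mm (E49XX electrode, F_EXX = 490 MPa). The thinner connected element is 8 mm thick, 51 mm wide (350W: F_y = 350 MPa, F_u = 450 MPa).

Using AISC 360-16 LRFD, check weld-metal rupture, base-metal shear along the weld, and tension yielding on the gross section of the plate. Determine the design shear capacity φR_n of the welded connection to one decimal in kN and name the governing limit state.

Weld metal: throat = 0.707×8 = 5.656 mm, L = 2×108 = 216 mm. φR_n = 0.75 × 0.6 × 490 × 5.656 × 216 = 269.4 kN.
Base metal shear (8 mm plate): yield φR_n = 1.0×0.6×350×8×216 = 362.9 kN; rupture φR_n = 0.75×0.6×450×8×216 = 349.9 kN; take 349.9 kN (rupture).
Tension yield (gross): A_g = 51×8 = 408 mm². φR_n = 0.90 × 350 × 408 = 128.5 kN.
Governing: min(269.4, 349.9, 128.5) = 128.5 kN → gross-section yield.

128.5 kN (gross-section yield governs)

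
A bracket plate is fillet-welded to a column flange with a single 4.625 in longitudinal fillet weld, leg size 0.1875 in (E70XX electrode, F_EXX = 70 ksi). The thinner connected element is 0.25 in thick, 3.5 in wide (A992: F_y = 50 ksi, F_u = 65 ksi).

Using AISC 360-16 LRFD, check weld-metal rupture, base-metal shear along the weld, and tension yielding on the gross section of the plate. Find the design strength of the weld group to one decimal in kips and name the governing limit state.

Weld metal: throat = 0.707×0.1875 = 0.13256 in, L = 4.625 in. φR_n = 0.75 × 0.6 × 70 × 0.13256 × 4.625 = 19.3 kips.
Base metal shear (0.25 in plate): yield φR_n = 1.0×0.6×50×0.25×4.625 = 34.7 kips; rupture φR_n = 0.75×0.6×65×0.25×4.625 = 33.8 kips; take 33.8 kips (rupture).
Tension yield (gross): A_g = 3.5×0.25 = 0.875 in². φR_n = 0.90 × 50 × 0.875 = 39.4 kips.
Governing: min(19.3, 33.8, 39.4) = 19.3 kips → weld metal.

19.3 kips (weld metal governs)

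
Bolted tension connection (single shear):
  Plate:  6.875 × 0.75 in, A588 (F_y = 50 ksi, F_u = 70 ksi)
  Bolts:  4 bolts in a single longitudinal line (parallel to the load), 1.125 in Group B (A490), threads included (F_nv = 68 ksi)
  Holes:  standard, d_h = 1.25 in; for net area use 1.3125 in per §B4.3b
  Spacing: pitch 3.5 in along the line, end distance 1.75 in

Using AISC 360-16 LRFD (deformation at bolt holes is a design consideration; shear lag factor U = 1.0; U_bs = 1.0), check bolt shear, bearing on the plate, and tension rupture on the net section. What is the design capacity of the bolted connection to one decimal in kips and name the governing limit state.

Bolt shear: A_b = π(1.125)²/4 = 0.99402 in². φR_n = 0.75 × 68 × 0.99402 × 4 × 1 = 202.8 kips.
Bearing (0.75 in plate, F_u = 70 ksi): end bolts L_c = 1.75 − 1.25/2 = 1.125, R_n = min(1.2×1.125×0.75×70, 2.4×1.125×0.75×70) = 70.875 kips/bolt; interior L_c = 3.5 − 1.25 = 2.25, R_n = 141.75 kips/bolt. φR_n = 0.75 × (1×70.875 + 3×141.75) = 372.1 kips.
Tension rupture (net): A_n = (6.875 − 1×1.3125)×0.75 = 4.1719 in² (U = 1.0, A_e = A_n). φR_n = 0.75 × 70 × 4.1719 = 219.0 kips.
Governing: min(202.8, 372.1, 219.0) = 202.8 kips → bolt shear.

202.8 kips (bolt shear governs)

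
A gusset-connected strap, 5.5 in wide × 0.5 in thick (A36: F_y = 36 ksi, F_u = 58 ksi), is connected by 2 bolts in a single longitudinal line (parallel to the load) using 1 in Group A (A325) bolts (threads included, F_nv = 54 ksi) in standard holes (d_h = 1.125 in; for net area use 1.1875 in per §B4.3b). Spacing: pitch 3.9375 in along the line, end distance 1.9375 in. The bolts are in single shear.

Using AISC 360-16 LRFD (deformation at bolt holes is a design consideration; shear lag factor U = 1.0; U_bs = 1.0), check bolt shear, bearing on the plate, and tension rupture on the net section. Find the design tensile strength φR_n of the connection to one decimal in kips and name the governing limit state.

63.6 kips (bolt shear governs)

Bolt shear: A_b = π(1)²/4 = 0.7854 in². φR_n = 0.75 × 54 × 0.7854 × 2 × 1 = 63.6 kips.
Bearing (0.5 in plate, F_u = 58 ksi): end bolts L_c = 1.9375 − 1.125/2 = 1.375, R_n = min(1.2×1.375×0.5×58, 2.4×1×0.5×58) = 47.85 kips/bolt; interior L_c = 3.9375 − 1.125 = 2.8125, R_n = 69.6 kips/bolt. φR_n = 0.75 × (1×47.85 + 1×69.6) = 88.1 kips.
Tension rupture (net): A_n = (5.5 − 1×1.1875)×0.5 = 2.1563 in² (U = 1.0, A_e = A_n). φR_n = 0.75 × 58 × 2.1563 = 93.8 kips.
Governing: min(63.6, 88.1, 93.8) = 63.6 kips → bolt shear.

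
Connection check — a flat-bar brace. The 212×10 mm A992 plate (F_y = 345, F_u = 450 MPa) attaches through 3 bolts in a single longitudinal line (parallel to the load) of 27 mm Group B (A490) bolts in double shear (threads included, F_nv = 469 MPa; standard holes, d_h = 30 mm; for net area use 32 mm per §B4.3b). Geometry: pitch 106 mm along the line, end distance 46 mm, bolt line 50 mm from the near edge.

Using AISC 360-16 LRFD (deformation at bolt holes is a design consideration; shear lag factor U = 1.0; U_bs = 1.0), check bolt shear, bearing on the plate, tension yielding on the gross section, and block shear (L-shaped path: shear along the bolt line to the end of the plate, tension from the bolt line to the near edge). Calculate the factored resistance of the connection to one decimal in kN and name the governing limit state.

Bolt shear: A_b = π(27)²/4 = 572.56 mm². φR_n = 0.75 × 469 × 572.56 × 3 × 2 = 1208.4 kN.
Bearing (10 mm plate, F_u = 450 MPa): end bolts L_c = 46 − 30/2 = 31, R_n = min(1.2×31×10×450, 2.4×27×10×450) = 167.4 kN/bolt; interior L_c = 106 − 30 = 76, R_n = 291.6 kN/bolt. φR_n = 0.75 × (1×167.4 + 2×291.6) = 563.0 kN.
Tension yield (gross): A_g = 212×10 = 2120 mm². φR_n = 0.90 × 345 × 2120 = 658.3 kN.
Block shear: shear path 1×[46+2×106] = 1×258 mm, A_gv = 2580, A_nv = 1×(258 − 2.5×32)×10 = 1780 mm²; tension to near edge: (50 − 0.5×32)×10 = 340 mm². R_n = min(0.6×450×1780, 0.6×345×2580) + 1.0×450×340 = min(480.6, 534.06) + 153 = 633.6 kN. φR_n = 0.75 × 633.6 = 475.2 kN.
Governing: min(1208.4, 563.0, 658.3, 475.2) = 475.2 kN → block shear.

475.2 kN (block shear governs)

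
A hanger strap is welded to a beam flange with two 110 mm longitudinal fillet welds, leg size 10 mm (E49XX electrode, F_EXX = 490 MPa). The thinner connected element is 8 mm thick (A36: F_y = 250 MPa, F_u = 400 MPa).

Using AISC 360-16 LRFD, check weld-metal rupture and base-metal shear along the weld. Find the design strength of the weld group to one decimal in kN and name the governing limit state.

Weld metal: throat = 0.707×10 = 7.07 mm, L = 2×110 = 220 mm. φR_n = 0.75 × 0.6 × 490 × 7.07 × 220 = 343.0 kN.
Base metal shear (8 mm plate): yield φR_n = 1.0×0.6×250×8×220 = 264.0 kN; rupture φR_n = 0.75×0.6×400×8×220 = 316.8 kN; take 264.0 kN (yield).
Governing: min(343.0, 264.0) = 264.0 kN → base-metal shear.

264.0 kN (base-metal shear governs)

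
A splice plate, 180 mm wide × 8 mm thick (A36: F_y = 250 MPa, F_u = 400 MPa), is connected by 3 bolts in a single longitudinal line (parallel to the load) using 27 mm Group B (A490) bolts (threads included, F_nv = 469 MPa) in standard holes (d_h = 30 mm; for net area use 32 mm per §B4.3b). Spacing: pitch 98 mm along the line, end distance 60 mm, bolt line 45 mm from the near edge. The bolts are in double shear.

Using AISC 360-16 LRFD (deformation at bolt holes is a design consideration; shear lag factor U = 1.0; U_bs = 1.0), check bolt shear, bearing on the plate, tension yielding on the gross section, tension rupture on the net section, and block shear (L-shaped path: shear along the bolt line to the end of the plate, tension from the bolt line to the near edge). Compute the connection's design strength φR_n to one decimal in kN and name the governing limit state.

Bolt shear: A_b = π(27)²/4 = 572.56 mm². φR_n = 0.75 × 469 × 572.56 × 3 × 2 = 1208.4 kN.
Bearing (8 mm plate, F_u = 400 MPa): end bolts L_c = 60 − 30/2 = 45, R_n = min(1.2×45×8×400, 2.4×27×8×400) = 172.8 kN/bolt; interior L_c = 98 − 30 = 68, R_n = 207.36 kN/bolt. φR_n = 0.75 × (1×172.8 + 2×207.36) = 440.6 kN.
Tension yield (gross): A_g = 180×8 = 1440 mm². φR_n = 0.90 × 250 × 1440 = 324.0 kN.
Tension rupture (net): A_n = (180 − 1×32)×8 = 1184 mm² (U = 1.0, A_e = A_n). φR_n = 0.75 × 400 × 1184 = 355.2 kN.
Block shear: shear path 1×[60+2×98] = 1×256 mm, A_gv = 2048, A_nv = 1×(256 − 2.5×32)×8 = 1408 mm²; tension to near edge: (45 − 0.5×32)×8 = 232 mm². R_n = min(0.6×400×1408, 0.6×250×2048) + 1.0×400×232 = min(337.92, 307.2) + 92.8 = 400 kN. φR_n = 0.75 × 400 = 300.0 kN.
Governing: min(1208.4, 440.6, 324.0, 355.2, 300.0) = 300.0 kN → block shear.

300.0 kN (block shear governs)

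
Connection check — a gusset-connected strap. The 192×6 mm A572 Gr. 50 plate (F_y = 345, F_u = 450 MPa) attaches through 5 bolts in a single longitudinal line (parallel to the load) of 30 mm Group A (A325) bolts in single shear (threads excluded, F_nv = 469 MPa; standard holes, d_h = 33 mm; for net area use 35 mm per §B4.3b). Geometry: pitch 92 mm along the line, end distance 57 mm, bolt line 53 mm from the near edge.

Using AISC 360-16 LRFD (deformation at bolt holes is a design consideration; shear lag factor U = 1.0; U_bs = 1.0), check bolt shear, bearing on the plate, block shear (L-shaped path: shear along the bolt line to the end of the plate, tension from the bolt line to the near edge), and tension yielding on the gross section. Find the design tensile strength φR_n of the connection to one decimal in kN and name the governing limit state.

357.7 kN (gross-section yield governs)

Bolt shear: A_b = π(30)²/4 = 706.86 mm². φR_n = 0.75 × 469 × 706.86 × 5 × 1 = 1243.2 kN.
Bearing (6 mm plate, F_u = 450 MPa): end bolts L_c = 57 − 33/2 = 40.5, R_n = min(1.2×40.5×6×450, 2.4×30×6×450) = 131.22 kN/bolt; interior L_c = 92 − 33 = 59, R_n = 191.16 kN/bolt. φR_n = 0.75 × (1×131.22 + 4×191.16) = 671.9 kN.
Block shear: shear path 1×[57+4×92] = 1×425 mm, A_gv = 2550, A_nv = 1×(425 − 4.5×35)×6 = 1605 mm²; tension to near edge: (53 − 0.5×35)×6 = 213 mm². R_n = min(0.6×450×1605, 0.6×345×2550) + 1.0×450×213 = min(433.35, 527.85) + 95.85 = 529.2 kN. φR_n = 0.75 × 529.2 = 396.9 kN.
Tension yield (gross): A_g = 192×6 = 1152 mm². φR_n = 0.90 × 345 × 1152 = 357.7 kN.
Governing: min(1243.2, 671.9, 396.9, 357.7) = 357.7 kN → gross-section yield.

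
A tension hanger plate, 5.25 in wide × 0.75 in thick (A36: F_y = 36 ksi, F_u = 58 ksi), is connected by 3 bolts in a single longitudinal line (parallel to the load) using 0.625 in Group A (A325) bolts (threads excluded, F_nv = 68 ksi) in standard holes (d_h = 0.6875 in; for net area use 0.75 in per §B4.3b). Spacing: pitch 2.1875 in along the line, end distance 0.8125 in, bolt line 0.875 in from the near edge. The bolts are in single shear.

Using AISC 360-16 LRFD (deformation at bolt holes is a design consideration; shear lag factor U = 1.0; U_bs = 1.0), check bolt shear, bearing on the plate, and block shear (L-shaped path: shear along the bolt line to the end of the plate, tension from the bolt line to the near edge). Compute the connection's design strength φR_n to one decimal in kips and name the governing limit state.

46.9 kips (bolt shear governs)

Bolt shear: A_b = π(0.625)²/4 = 0.3068 in². φR_n = 0.75 × 68 × 0.3068 × 3 × 1 = 46.9 kips.
Bearing (0.75 in plate, F_u = 58 ksi): end bolts L_c = 0.8125 − 0.6875/2 = 0.46875, R_n = min(1.2×0.46875×0.75×58, 2.4×0.625×0.75×58) = 24.469 kips/bolt; interior L_c = 2.1875 − 0.6875 = 1.5, R_n = 65.25 kips/bolt. φR_n = 0.75 × (1×24.469 + 2×65.25) = 116.2 kips.
Block shear: shear path 1×[0.8125+2×2.1875] = 1×5.1875 in, A_gv = 3.8906, A_nv = 1×(5.1875 − 2.5×0.75)×0.75 = 2.4844 in²; tension to near edge: (0.875 − 0.5×0.75)×0.75 = 0.375 in². R_n = min(0.6×58×2.4844, 0.6×36×3.8906) + 1.0×58×0.375 = min(86.457, 84.037) + 21.75 = 105.79 kips. φR_n = 0.75 × 105.79 = 79.3 kips.
Governing: min(46.9, 116.2, 79.3) = 46.9 kips → bolt shear.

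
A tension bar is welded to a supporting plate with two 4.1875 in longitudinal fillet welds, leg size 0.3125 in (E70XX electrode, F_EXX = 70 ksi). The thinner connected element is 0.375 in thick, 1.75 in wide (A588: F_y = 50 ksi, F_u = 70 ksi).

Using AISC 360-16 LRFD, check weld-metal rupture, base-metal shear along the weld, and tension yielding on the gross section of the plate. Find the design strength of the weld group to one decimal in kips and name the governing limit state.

Weld metal: throat = 0.707×0.3125 = 0.22094 in, L = 2×4.1875 = 8.375 in. φR_n = 0.75 × 0.6 × 70 × 0.22094 × 8.375 = 58.3 kips.
Base metal shear (0.375 in plate): yield φR_n = 1.0×0.6×50×0.375×8.375 = 94.2 kips; rupture φR_n = 0.75×0.6×70×0.375×8.375 = 98.9 kips; take 94.2 kips (yield).
Tension yield (gross): A_g = 1.75×0.375 = 0.65625 in². φR_n = 0.90 × 50 × 0.65625 = 29.5 kips.
Governing: min(58.3, 94.2, 29.5) = 29.5 kips → gross-section yield.

29.5 kips (gross-section yield governs)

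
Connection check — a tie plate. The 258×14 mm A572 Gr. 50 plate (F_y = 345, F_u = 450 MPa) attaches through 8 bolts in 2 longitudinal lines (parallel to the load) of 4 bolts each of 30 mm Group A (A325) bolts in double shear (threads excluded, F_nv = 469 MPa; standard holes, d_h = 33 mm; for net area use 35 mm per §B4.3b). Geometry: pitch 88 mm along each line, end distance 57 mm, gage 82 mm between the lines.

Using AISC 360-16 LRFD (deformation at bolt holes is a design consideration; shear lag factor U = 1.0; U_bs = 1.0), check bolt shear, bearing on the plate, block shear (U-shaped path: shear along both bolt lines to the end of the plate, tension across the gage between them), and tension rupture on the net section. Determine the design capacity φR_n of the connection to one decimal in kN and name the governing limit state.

Bolt shear: A_b = π(30)²/4 = 706.86 mm². φR_n = 0.75 × 469 × 706.86 × 8 × 2 = 3978.2 kN.
Bearing (14 mm plate, F_u = 450 MPa): end bolts L_c = 57 − 33/2 = 40.5, R_n = min(1.2×40.5×14×450, 2.4×30×14×450) = 306.18 kN/bolt; interior L_c = 88 − 33 = 55, R_n = 415.8 kN/bolt. φR_n = 0.75 × (2×306.18 + 6×415.8) = 2330.4 kN.
Block shear: shear path 2×[57+3×88] = 2×321 mm, A_gv = 8988, A_nv = 2×(321 − 3.5×35)×14 = 5558 mm²; tension across gage: (82 − 1×35)×14 = 658 mm². R_n = min(0.6×450×5558, 0.6×345×8988) + 1.0×450×658 = min(1500.7, 1860.5) + 296.1 = 1796.8 kN. φR_n = 0.75 × 1796.8 = 1347.6 kN.
Tension rupture (net): A_n = (258 − 2×35)×14 = 2632 mm² (U = 1.0, A_e = A_n). φR_n = 0.75 × 450 × 2632 = 888.3 kN.
Governing: min(3978.2, 2330.4, 1347.6, 888.3) = 888.3 kN → net-section rupture.

888.3 kN (net-section rupture governs)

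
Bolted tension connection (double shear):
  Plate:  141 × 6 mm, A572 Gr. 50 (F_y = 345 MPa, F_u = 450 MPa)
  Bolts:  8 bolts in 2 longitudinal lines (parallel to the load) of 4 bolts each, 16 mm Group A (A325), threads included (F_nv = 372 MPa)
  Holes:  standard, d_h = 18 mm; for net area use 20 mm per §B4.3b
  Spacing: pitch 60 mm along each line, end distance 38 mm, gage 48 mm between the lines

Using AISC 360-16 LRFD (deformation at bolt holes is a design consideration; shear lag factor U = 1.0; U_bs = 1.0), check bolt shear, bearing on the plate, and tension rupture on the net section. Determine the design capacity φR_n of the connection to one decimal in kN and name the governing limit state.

204.5 kN (net-section rupture governs)

Bolt shear: A_b = π(16)²/4 = 201.06 mm². φR_n = 0.75 × 372 × 201.06 × 8 × 2 = 897.5 kN.
Bearing (6 mm plate, F_u = 450 MPa): end bolts L_c = 38 − 18/2 = 29, R_n = min(1.2×29×6×450, 2.4×16×6×450) = 93.96 kN/bolt; interior L_c = 60 − 18 = 42, R_n = 103.68 kN/bolt. φR_n = 0.75 × (2×93.96 + 6×103.68) = 607.5 kN.
Tension rupture (net): A_n = (141 − 2×20)×6 = 606 mm² (U = 1.0, A_e = A_n). φR_n = 0.75 × 450 × 606 = 204.5 kN.
Governing: min(897.5, 607.5, 204.5) = 204.5 kN → net-section rupture.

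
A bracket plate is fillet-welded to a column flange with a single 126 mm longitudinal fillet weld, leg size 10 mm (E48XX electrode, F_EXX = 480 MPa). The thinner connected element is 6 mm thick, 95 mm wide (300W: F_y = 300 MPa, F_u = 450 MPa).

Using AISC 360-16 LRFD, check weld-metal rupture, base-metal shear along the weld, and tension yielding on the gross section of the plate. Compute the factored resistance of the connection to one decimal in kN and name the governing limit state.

136.1 kN (base-metal shear governs)

Weld metal: throat = 0.707×10 = 7.07 mm, L = 126 mm. φR_n = 0.75 × 0.6 × 480 × 7.07 × 126 = 192.4 kN.
Base metal shear (6 mm plate): yield φR_n = 1.0×0.6×300×6×126 = 136.1 kN; rupture φR_n = 0.75×0.6×450×6×126 = 153.1 kN; take 136.1 kN (yield).
Tension yield (gross): A_g = 95×6 = 570 mm². φR_n = 0.90 × 300 × 570 = 153.9 kN.
Governing: min(192.4, 136.1, 153.9) = 136.1 kN → base-metal shear.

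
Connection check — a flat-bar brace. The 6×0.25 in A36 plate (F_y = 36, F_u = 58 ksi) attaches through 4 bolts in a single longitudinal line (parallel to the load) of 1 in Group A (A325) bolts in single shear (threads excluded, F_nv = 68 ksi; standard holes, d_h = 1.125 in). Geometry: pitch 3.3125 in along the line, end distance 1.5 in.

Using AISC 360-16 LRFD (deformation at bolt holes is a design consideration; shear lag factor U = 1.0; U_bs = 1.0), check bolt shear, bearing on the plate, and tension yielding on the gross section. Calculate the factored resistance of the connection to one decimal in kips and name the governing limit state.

Bolt shear: A_b = π(1)²/4 = 0.7854 in². φR_n = 0.75 × 68 × 0.7854 × 4 × 1 = 160.2 kips.
Bearing (0.25 in plate, F_u = 58 ksi): end bolts L_c = 1.5 − 1.125/2 = 0.9375, R_n = min(1.2×0.9375×0.25×58, 2.4×1×0.25×58) = 16.313 kips/bolt; interior L_c = 3.3125 − 1.125 = 2.1875, R_n = 34.8 kips/bolt. φR_n = 0.75 × (1×16.313 + 3×34.8) = 90.5 kips.
Tension yield (gross): A_g = 6×0.25 = 1.5 in². φR_n = 0.90 × 36 × 1.5 = 48.6 kips.
Governing: min(160.2, 90.5, 48.6) = 48.6 kips → gross-section yield.

48.6 kips (gross-section yield governs)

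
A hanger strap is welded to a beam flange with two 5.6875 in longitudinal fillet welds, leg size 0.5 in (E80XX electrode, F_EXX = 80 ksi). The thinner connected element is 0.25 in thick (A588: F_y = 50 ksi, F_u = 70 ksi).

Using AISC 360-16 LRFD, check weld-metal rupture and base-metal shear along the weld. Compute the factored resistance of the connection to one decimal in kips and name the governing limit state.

85.3 kips (base-metal shear governs)

Weld metal: throat = 0.707×0.5 = 0.3535 in, L = 2×5.6875 = 11.375 in. φR_n = 0.75 × 0.6 × 80 × 0.3535 × 11.375 = 144.8 kips.
Base metal shear (0.25 in plate): yield φR_n = 1.0×0.6×50×0.25×11.375 = 85.3 kips; rupture φR_n = 0.75×0.6×70×0.25×11.375 = 89.6 kips; take 85.3 kips (yield).
Governing: min(144.8, 85.3) = 85.3 kips → base-metal shear.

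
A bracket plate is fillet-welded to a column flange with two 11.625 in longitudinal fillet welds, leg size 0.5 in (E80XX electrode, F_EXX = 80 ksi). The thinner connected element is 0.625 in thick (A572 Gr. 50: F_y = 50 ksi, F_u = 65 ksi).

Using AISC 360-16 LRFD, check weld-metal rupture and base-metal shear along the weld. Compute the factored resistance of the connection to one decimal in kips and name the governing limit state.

295.9 kips (weld metal governs)

Weld metal: throat = 0.707×0.5 = 0.3535 in, L = 2×11.625 = 23.25 in. φR_n = 0.75 × 0.6 × 80 × 0.3535 × 23.25 = 295.9 kips.
Base metal shear (0.625 in plate): yield φR_n = 1.0×0.6×50×0.625×23.25 = 435.9 kips; rupture φR_n = 0.75×0.6×65×0.625×23.25 = 425.0 kips; take 425.0 kips (rupture).
Governing: min(295.9, 425.0) = 295.9 kips → weld metal.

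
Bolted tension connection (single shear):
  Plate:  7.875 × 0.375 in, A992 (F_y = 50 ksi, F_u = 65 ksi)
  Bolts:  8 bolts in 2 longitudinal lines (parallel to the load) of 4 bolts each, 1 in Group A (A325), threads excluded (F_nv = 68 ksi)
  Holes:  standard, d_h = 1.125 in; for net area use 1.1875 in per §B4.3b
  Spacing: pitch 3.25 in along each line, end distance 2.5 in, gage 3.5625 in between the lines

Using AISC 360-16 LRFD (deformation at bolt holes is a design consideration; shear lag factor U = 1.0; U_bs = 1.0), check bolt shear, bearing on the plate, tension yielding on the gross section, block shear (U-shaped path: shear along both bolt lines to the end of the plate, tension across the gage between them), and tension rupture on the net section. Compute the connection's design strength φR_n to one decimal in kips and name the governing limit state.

100.5 kips (net-section rupture governs)

Bolt shear: A_b = π(1)²/4 = 0.7854 in². φR_n = 0.75 × 68 × 0.7854 × 8 × 1 = 320.4 kips.
Bearing (0.375 in plate, F_u = 65 ksi): end bolts L_c = 2.5 − 1.125/2 = 1.9375, R_n = min(1.2×1.9375×0.375×65, 2.4×1×0.375×65) = 56.672 kips/bolt; interior L_c = 3.25 − 1.125 = 2.125, R_n = 58.5 kips/bolt. φR_n = 0.75 × (2×56.672 + 6×58.5) = 348.3 kips.
Tension yield (gross): A_g = 7.875×0.375 = 2.9531 in². φR_n = 0.90 × 50 × 2.9531 = 132.9 kips.
Block shear: shear path 2×[2.5+3×3.25] = 2×12.25 in, A_gv = 9.1875, A_nv = 2×(12.25 − 3.5×1.1875)×0.375 = 6.0703 in²; tension across gage: (3.5625 − 1×1.1875)×0.375 = 0.89063 in². R_n = min(0.6×65×6.0703, 0.6×50×9.1875) + 1.0×65×0.89063 = min(236.74, 275.63) + 57.891 = 294.63 kips. φR_n = 0.75 × 294.63 = 221.0 kips.
Tension rupture (net): A_n = (7.875 − 2×1.1875)×0.375 = 2.0625 in² (U = 1.0, A_e = A_n). φR_n = 0.75 × 65 × 2.0625 = 100.5 kips.
Governing: min(320.4, 348.3, 132.9, 221.0, 100.5) = 100.5 kips → net-section rupture.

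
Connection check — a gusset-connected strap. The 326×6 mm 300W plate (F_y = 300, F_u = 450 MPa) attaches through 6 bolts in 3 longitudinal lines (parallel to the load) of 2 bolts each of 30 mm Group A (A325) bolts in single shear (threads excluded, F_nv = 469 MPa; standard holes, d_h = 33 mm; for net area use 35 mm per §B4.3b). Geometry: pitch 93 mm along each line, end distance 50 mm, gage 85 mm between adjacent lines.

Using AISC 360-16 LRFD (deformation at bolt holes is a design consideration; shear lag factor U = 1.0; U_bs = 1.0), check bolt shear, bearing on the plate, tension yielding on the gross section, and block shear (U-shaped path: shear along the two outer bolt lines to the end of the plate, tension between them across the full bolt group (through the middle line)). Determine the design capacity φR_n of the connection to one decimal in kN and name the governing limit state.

422.4 kN (block shear governs)

Bolt shear: A_b = π(30)²/4 = 706.86 mm². φR_n = 0.75 × 469 × 706.86 × 6 × 1 = 1491.8 kN.
Bearing (6 mm plate, F_u = 450 MPa): end bolts L_c = 50 − 33/2 = 33.5, R_n = min(1.2×33.5×6×450, 2.4×30×6×450) = 108.54 kN/bolt; interior L_c = 93 − 33 = 60, R_n = 194.4 kN/bolt. φR_n = 0.75 × (3×108.54 + 3×194.4) = 681.6 kN.
Tension yield (gross): A_g = 326×6 = 1956 mm². φR_n = 0.90 × 300 × 1956 = 528.1 kN.
Block shear: shear path 2×[50+1×93] = 2×143 mm, A_gv = 1716, A_nv = 2×(143 − 1.5×35)×6 = 1086 mm²; tension across gage: (170 − 2×35)×6 = 600 mm². R_n = min(0.6×450×1086, 0.6×300×1716) + 1.0×450×600 = min(293.22, 308.88) + 270 = 563.22 kN. φR_n = 0.75 × 563.22 = 422.4 kN.
Governing: min(1491.8, 681.6, 528.1, 422.4) = 422.4 kN → block shear.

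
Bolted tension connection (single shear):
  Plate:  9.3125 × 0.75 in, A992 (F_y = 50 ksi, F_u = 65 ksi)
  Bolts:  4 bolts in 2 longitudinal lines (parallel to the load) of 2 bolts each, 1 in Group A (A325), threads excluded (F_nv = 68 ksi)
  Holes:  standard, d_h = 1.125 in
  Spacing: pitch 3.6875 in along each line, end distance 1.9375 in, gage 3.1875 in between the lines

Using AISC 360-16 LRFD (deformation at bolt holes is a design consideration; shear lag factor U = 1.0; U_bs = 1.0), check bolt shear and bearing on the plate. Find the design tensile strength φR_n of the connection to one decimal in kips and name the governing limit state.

Bolt shear: A_b = π(1)²/4 = 0.7854 in². φR_n = 0.75 × 68 × 0.7854 × 4 × 1 = 160.2 kips.
Bearing (0.75 in plate, F_u = 65 ksi): end bolts L_c = 1.9375 − 1.125/2 = 1.375, R_n = min(1.2×1.375×0.75×65, 2.4×1×0.75×65) = 80.438 kips/bolt; interior L_c = 3.6875 − 1.125 = 2.5625, R_n = 117 kips/bolt. φR_n = 0.75 × (2×80.438 + 2×117) = 296.2 kips.
Governing: min(160.2, 296.2) = 160.2 kips → bolt shear.

160.2 kips (bolt shear governs)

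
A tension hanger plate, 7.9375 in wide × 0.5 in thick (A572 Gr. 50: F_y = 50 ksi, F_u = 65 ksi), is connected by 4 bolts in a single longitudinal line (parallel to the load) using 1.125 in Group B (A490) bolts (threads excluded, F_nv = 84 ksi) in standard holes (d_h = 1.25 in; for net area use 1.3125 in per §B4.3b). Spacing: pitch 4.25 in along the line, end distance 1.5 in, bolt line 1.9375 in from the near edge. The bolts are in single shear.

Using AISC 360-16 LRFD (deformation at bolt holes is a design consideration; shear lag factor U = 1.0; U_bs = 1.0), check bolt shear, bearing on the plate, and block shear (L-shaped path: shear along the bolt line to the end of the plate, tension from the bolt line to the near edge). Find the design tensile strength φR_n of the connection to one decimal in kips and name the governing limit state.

Bolt shear: A_b = π(1.125)²/4 = 0.99402 in². φR_n = 0.75 × 84 × 0.99402 × 4 × 1 = 250.5 kips.
Bearing (0.5 in plate, F_u = 65 ksi): end bolts L_c = 1.5 − 1.25/2 = 0.875, R_n = min(1.2×0.875×0.5×65, 2.4×1.125×0.5×65) = 34.125 kips/bolt; interior L_c = 4.25 − 1.25 = 3, R_n = 87.75 kips/bolt. φR_n = 0.75 × (1×34.125 + 3×87.75) = 223.0 kips.
Block shear: shear path 1×[1.5+3×4.25] = 1×14.25 in, A_gv = 7.125, A_nv = 1×(14.25 − 3.5×1.3125)×0.5 = 4.8281 in²; tension to near edge: (1.9375 − 0.5×1.3125)×0.5 = 0.64063 in². R_n = min(0.6×65×4.8281, 0.6×50×7.125) + 1.0×65×0.64063 = min(188.3, 213.75) + 41.641 = 229.94 kips. φR_n = 0.75 × 229.94 = 172.5 kips.
Governing: min(250.5, 223.0, 172.5) = 172.5 kips → block shear.

172.5 kips (block shear governs)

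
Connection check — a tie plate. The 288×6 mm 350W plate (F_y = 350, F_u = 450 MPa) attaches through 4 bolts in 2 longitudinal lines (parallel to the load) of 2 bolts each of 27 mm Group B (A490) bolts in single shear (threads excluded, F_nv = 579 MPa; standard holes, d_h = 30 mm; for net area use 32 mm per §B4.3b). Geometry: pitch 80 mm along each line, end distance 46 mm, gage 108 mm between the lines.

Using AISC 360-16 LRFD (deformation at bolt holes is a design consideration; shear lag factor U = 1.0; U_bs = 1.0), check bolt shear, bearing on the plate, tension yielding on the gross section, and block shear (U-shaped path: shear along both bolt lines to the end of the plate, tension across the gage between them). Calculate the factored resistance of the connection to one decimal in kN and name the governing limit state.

Bolt shear: A_b = π(27)²/4 = 572.56 mm². φR_n = 0.75 × 579 × 572.56 × 4 × 1 = 994.5 kN.
Bearing (6 mm plate, F_u = 450 MPa): end bolts L_c = 46 − 30/2 = 31, R_n = min(1.2×31×6×450, 2.4×27×6×450) = 100.44 kN/bolt; interior L_c = 80 − 30 = 50, R_n = 162 kN/bolt. φR_n = 0.75 × (2×100.44 + 2×162) = 393.7 kN.
Tension yield (gross): A_g = 288×6 = 1728 mm². φR_n = 0.90 × 350 × 1728 = 544.3 kN.
Block shear: shear path 2×[46+1×80] = 2×126 mm, A_gv = 1512, A_nv = 2×(126 − 1.5×32)×6 = 936 mm²; tension across gage: (108 − 1×32)×6 = 456 mm². R_n = min(0.6×450×936, 0.6×350×1512) + 1.0×450×456 = min(252.72, 317.52) + 205.2 = 457.92 kN. φR_n = 0.75 × 457.92 = 343.4 kN.
Governing: min(994.5, 393.7, 544.3, 343.4) = 343.4 kN → block shear.

343.4 kN (block shear governs)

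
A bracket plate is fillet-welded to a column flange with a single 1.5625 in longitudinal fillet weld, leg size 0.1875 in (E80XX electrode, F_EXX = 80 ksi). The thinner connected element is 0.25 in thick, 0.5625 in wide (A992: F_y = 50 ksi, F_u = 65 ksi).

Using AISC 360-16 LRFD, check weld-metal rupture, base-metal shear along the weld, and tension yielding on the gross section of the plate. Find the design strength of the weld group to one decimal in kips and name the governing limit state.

Weld metal: throat = 0.707×0.1875 = 0.13256 in, L = 1.5625 in. φR_n = 0.75 × 0.6 × 80 × 0.13256 × 1.5625 = 7.5 kips.
Base metal shear (0.25 in plate): yield φR_n = 1.0×0.6×50×0.25×1.5625 = 11.7 kips; rupture φR_n = 0.75×0.6×65×0.25×1.5625 = 11.4 kips; take 11.4 kips (rupture).
Tension yield (gross): A_g = 0.5625×0.25 = 0.14063 in². φR_n = 0.90 × 50 × 0.14063 = 6.3 kips.
Governing: min(7.5, 11.4, 6.3) = 6.3 kips → gross-section yield.

6.3 kips (gross-section yield governs)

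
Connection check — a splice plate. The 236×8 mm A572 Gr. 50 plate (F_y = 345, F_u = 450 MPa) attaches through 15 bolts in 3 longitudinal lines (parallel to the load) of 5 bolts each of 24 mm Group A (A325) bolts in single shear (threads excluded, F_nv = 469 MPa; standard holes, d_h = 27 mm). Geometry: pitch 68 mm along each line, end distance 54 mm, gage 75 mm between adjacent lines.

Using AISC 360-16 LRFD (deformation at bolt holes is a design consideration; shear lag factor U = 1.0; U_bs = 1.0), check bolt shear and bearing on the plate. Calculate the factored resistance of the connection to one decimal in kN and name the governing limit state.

1987.7 kN (bearing governs)

Bolt shear: A_b = π(24)²/4 = 452.39 mm². φR_n = 0.75 × 469 × 452.39 × 15 × 1 = 2386.9 kN.
Bearing (8 mm plate, F_u = 450 MPa): end bolts L_c = 54 − 27/2 = 40.5, R_n = min(1.2×40.5×8×450, 2.4×24×8×450) = 174.96 kN/bolt; interior L_c = 68 − 27 = 41, R_n = 177.12 kN/bolt. φR_n = 0.75 × (3×174.96 + 12×177.12) = 1987.7 kN.
Governing: min(2386.9, 1987.7) = 1987.7 kN → bearing.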